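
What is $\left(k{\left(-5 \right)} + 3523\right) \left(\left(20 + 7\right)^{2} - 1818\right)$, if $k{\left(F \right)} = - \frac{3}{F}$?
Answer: $- \frac{19186002}{5} \approx -3.8372 \cdot 10^{6}$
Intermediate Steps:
$\left(k{\left(-5 \right)} + 3523\right) \left(\left(20 + 7\right)^{2} - 1818\right) = \left(- \frac{3}{-5} + 3523\right) \left(\left(20 + 7\right)^{2} - 1818\right) = \left(\left(-3\right) \left(- \frac{1}{5}\right) + 3523\right) \left(27^{2} - 1818\right) = \left(\frac{3}{5} + 3523\right) \left(729 - 1818\right) = \frac{17618}{5} \left(-1089\right) = - \frac{19186002}{5}$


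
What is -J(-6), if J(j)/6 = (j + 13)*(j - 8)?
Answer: 588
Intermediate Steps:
J(j) = 6*(-8 + j)*(13 + j) (J(j) = 6*((j + 13)*(j - 8)) = 6*((13 + j)*(-8 + j)) = 6*((-8 + j)*(13 + j)) = 6*(-8 + j)*(13 + j))
-J(-6) = -(-624 + 6*(-6)² + 30*(-6)) = -(-624 + 6*36 - 180) = -(-624 + 216 - 180) = -1*(-588) = 588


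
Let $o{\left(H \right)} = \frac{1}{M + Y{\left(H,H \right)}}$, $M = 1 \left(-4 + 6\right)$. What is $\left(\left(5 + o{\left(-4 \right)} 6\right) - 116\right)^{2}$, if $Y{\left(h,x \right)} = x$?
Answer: $12996$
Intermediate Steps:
$M = 2$ ($M = 1 \cdot 2 = 2$)
$o{\left(H \right)} = \frac{1}{2 + H}$
$\left(\left(5 + o{\left(-4 \right)} 6\right) - 116\right)^{2} = \left(\left(5 + \frac{1}{2 - 4} \cdot 6\right) - 116\right)^{2} = \left(\left(5 + \frac{1}{-2} \cdot 6\right) - 116\right)^{2} = \left(\left(5 - 3\right) - 116\right)^{2} = \left(2 - 116\right)^{2} = \left(-114\right)^{2} = 12996$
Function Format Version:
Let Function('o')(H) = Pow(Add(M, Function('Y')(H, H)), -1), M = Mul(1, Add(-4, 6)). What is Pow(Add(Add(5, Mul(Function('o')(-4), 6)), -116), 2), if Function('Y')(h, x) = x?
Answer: 12996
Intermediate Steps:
M = 2 (M = Mul(1, 2) = 2)
Function('o')(H) = Pow(Add(2, H), -1)
Pow(Add(Add(5, Mul(Function('o')(-4), 6)), -116), 2) = Pow(Add(Add(5, Mul(Pow(Add(2, -4), -1), 6)), -116), 2) = Pow(Add(Add(5, Mul(Pow(-2, -1), 6)), -116), 2) = Pow(Add(Add(5, Mul(Rational(-1, 2), 6)), -116), 2) = Pow(Add(Add(5, -3), -116), 2) = Pow(Add(2, -116), 2) = Pow(-114, 2) = 12996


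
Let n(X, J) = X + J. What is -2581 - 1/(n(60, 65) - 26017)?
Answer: -66827251/25892 ≈ -2581.0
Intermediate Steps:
n(X, J) = J + X
-2581 - 1/(n(60, 65) - 26017) = -2581 - 1/((65 + 60) - 26017) = -2581 - 1/(125 - 26017) = -2581 - 1/(-25892) = -2581 - 1*(-1/25892) = -2581 + 1/25892 = -66827251/25892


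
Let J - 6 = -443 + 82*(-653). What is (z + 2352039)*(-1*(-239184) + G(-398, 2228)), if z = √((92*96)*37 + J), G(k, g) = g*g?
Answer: 12238054059552 + 5203168*√272801 ≈ 1.2241e+13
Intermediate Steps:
G(k, g) = g²
J = -53983 (J = 6 + (-443 + 82*(-653)) = 6 + (-443 - 53546) = 6 - 53989 = -53983)
z = √272801 (z = √((92*96)*37 - 53983) = √(8832*37 - 53983) = √(326784 - 53983) = √272801 ≈ 522.30)
(z + 2352039)*(-1*(-239184) + G(-398, 2228)) = (√272801 + 2352039)*(-1*(-239184) + 2228²) = (2352039 + √272801)*(239184 + 4963984) = (2352039 + √272801)*5203168 = 12238054059552 + 5203168*√272801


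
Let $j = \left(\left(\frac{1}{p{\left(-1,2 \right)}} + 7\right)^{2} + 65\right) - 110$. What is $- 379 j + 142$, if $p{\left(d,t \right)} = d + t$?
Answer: $-7059$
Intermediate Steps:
$j = 19$ ($j = \left(\left(\frac{1}{-1 + 2} + 7\right)^{2} + 65\right) - 110 = \left(\left(1^{-1} + 7\right)^{2} + 65\right) - 110 = \left(\left(1 + 7\right)^{2} + 65\right) - 110 = \left(8^{2} + 65\right) - 110 = \left(64 + 65\right) - 110 = 129 - 110 = 19$)
$- 379 j + 142 = \left(-379\right) 19 + 142 = -7201 + 142 = -7059$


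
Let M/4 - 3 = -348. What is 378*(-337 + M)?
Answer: -649026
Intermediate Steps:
M = -1380 (M = 12 + 4*(-348) = 12 - 1392 = -1380)
378*(-337 + M) = 378*(-337 - 1380) = 378*(-1717) = -649026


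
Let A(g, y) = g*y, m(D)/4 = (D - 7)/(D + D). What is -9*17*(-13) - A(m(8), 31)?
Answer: 7925/4 ≈ 1981.3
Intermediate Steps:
m(D) = 2*(-7 + D)/D (m(D) = 4*((D - 7)/(D + D)) = 4*((-7 + D)/((2*D))) = 4*((-7 + D)*(1/(2*D))) = 4*((-7 + D)/(2*D)) = 2*(-7 + D)/D)
-9*17*(-13) - A(m(8), 31) = -9*17*(-13) - (2 - 14/8)*31 = -153*(-13) - (2 - 14*1/8)*31 = 1989 - (2 - 7/4)*31 = 1989 - 31/4 = 7925/4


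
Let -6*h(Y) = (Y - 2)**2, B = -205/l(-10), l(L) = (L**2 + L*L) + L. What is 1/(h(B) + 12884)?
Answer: 2888/37204429 ≈ 7.7625e-5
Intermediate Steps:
l(L) = L + 2*L**2 (l(L) = (L**2 + L**2) + L = 2*L**2 + L = L + 2*L**2)
B = -41/38 (B = -205*(-1/(10*(1 + 2*(-10)))) = -205*(-1/(10*(1 - 20))) = -205/((-10*(-19))) = -205/190 = -205*1/190 = -41/38 ≈ -1.0789)
h(Y) = -(-2 + Y)**2/6 (h(Y) = -(Y - 2)**2/6 = -(-2 + Y)**2/6)
1/(h(B) + 12884) = 1/(-(-2 - 41/38)**2/6 + 12884) = 1/(-(-117/38)**2/6 + 12884) = 1/(-1/6*13689/1444 + 12884) = 1/(-4563/2888 + 12884) = 1/(37204429/2888) = 2888/37204429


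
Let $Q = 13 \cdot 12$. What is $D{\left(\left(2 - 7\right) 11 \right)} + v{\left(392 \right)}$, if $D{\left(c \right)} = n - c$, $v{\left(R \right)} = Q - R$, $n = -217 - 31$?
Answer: $-429$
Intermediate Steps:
$n = -248$ ($n = -217 - 31 = -248$)
$Q = 156$
$v{\left(R \right)} = 156 - R$
$D{\left(c \right)} = -248 - c$
$D{\left(\left(2 - 7\right) 11 \right)} + v{\left(392 \right)} = \left(-248 - \left(2 - 7\right) 11\right) + \left(156 - 392\right) = \left(-248 - \left(-5\right) 11\right) + \left(156 - 392\right) = \left(-248 - -55\right) - 236 = \left(-248 + 55\right) - 236 = -193 - 236 = -429$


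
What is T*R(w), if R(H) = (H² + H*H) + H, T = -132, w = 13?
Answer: -46332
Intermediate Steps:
R(H) = H + 2*H² (R(H) = (H² + H²) + H = 2*H² + H = H + 2*H²)
T*R(w) = -1716*(1 + 2*13) = -1716*(1 + 26) = -1716*27 = -132*351 = -46332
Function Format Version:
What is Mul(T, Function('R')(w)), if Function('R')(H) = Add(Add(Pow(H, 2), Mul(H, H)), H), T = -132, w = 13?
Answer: -46332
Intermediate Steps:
Function('R')(H) = Add(H, Mul(2, Pow(H, 2))) (Function('R')(H) = Add(Add(Pow(H, 2), Pow(H, 2)), H) = Add(Mul(2, Pow(H, 2)), H) = Add(H, Mul(2, Pow(H, 2))))
Mul(T, Function('R')(w)) = Mul(-132, Mul(13, Add(1, Mul(2, 13)))) = Mul(-132, Mul(13, Add(1, 26))) = Mul(-132, Mul(13, 27)) = Mul(-132, 351) = -46332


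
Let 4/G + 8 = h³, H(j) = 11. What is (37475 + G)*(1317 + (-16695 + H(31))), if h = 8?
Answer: -72560684317/126 ≈ -5.7588e+8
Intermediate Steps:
G = 1/126 (G = 4/(-8 + 8³) = 4/(-8 + 512) = 4/504 = 4*(1/504) = 1/126 ≈ 0.0079365)
(37475 + G)*(1317 + (-16695 + H(31))) = (37475 + 1/126)*(1317 + (-16695 + 11)) = 4721851*(1317 - 16684)/126 = (4721851/126)*(-15367) = -72560684317/126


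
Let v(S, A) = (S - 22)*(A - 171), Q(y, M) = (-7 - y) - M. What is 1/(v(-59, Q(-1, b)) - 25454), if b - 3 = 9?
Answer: -1/10145 ≈ -9.8571e-5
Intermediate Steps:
b = 12 (b = 3 + 9 = 12)
Q(y, M) = -7 - M - y
v(S, A) = (-171 + A)*(-22 + S) (v(S, A) = (-22 + S)*(-171 + A) = (-171 + A)*(-22 + S))
1/(v(-59, Q(-1, b)) - 25454) = 1/((3762 - 171*(-59) - 22*(-7 - 1*12 - 1*(-1)) + (-7 - 1*12 - 1*(-1))*(-59)) - 25454) = 1/((3762 + 10089 - 22*(-7 - 12 + 1) + (-7 - 12 + 1)*(-59)) - 25454) = 1/((3762 + 10089 - 22*(-18) - 18*(-59)) - 25454) = 1/((3762 + 10089 + 396 + 1062) - 25454) = 1/(15309 - 25454) = 1/(-10145) = -1/10145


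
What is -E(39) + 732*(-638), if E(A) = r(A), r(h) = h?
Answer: -467055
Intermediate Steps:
E(A) = A
-E(39) + 732*(-638) = -1*39 + 732*(-638) = -39 - 467016 = -467055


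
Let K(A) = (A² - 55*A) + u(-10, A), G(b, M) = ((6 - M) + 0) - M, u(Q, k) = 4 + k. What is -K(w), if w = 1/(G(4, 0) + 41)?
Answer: -6299/2209 ≈ -2.8515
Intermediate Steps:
G(b, M) = 6 - 2*M (G(b, M) = (6 - M) - M = 6 - 2*M)
w = 1/47 (w = 1/((6 - 2*0) + 41) = 1/((6 + 0) + 41) = 1/(6 + 41) = 1/47 ≈ 0.021277)
K(A) = 4 + A² - 54*A (K(A) = (A² - 55*A) + (4 + A) = 4 + A² - 54*A)
-K(w) = -(4 + (1/47)² - 54*1/47) = -(4 + 1/2209 - 54/47) = -1*6299/2209 = -6299/2209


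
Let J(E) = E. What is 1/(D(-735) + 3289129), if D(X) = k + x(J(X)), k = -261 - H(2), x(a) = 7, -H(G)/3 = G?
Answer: 1/3288881 ≈ 3.0405e-7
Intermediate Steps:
H(G) = -3*G
k = -255 (k = -261 - (-3)*2 = -261 - 1*(-6) = -261 + 6 = -255)
D(X) = -248 (D(X) = -255 + 7 = -248)
1/(D(-735) + 3289129) = 1/(-248 + 3289129) = 1/3288881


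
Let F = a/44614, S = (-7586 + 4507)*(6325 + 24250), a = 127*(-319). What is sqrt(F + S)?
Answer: I*sqrt(187377950614710282)/44614 ≈ 9702.6*I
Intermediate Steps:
a = -40513
S = -94140425 (S = -3079*30575 = -94140425)
F = -40513/44614 ≈ -0.90808
sqrt(F + S) = sqrt(-40513/44614 - 94140425) = sqrt(-4199980961463/44614) = I*sqrt(187377950614710282)/44614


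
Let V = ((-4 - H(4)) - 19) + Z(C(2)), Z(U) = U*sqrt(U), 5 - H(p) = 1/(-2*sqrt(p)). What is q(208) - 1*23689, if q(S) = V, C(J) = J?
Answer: -94869/4 + 2*sqrt(2) ≈ -23714.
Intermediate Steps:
H(p) = 5 + 1/(2*sqrt(p)) (H(p) = 5 - 1/((-2*sqrt(p))) = 5 - (-1)/(2*sqrt(p)) = 5 + 1/(2*sqrt(p)))
Z(U) = U**(3/2)
V = -113/4 + 2*sqrt(2) (V = ((-4 - (5 + 1/(2*sqrt(4)))) - 19) + 2**(3/2) = ((-4 - (5 + (1/2)*(1/2))) - 19) + 2*sqrt(2) = ((-4 - (5 + 1/4)) - 19) + 2*sqrt(2) = ((-4 - 1*21/4) - 19) + 2*sqrt(2) = ((-4 - 21/4) - 19) + 2*sqrt(2) = (-37/4 - 19) + 2*sqrt(2) = -113/4 + 2*sqrt(2) ≈ -25.422)
q(S) = -113/4 + 2*sqrt(2)
q(208) - 1*23689 = (-113/4 + 2*sqrt(2)) - 1*23689 = (-113/4 + 2*sqrt(2)) - 23689 = -94869/4 + 2*sqrt(2)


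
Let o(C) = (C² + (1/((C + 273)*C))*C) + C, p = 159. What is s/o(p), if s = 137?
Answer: 59184/10990081 ≈ 0.0053852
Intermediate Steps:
o(C) = C + C² + 1/(273 + C) (o(C) = (C² + (1/((273 + C)*C))*C) + C = (C² + (1/(C*(273 + C)))*C) + C = (C² + 1/(273 + C)) + C = C + C² + 1/(273 + C))
s/o(p) = 137/(((1 + 159³ + 273*159 + 274*159²)/(273 + 159))) = 137/(((1 + 4019679 + 43407 + 274*25281)/432)) = 137/(((1 + 4019679 + 43407 + 6926994)/432)) = 137/(((1/432)*10990081)) = 137/(10990081/432) = 137*(432/10990081) = 59184/10990081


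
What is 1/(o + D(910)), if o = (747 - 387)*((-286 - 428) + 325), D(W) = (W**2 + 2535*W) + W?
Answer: 1/2995820 ≈ 3.3380e-7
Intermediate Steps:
D(W) = W**2 + 2536*W
o = -140040 (o = 360*(-714 + 325) = 360*(-389) = -140040)
1/(o + D(910)) = 1/(-140040 + 910*(2536 + 910)) = 1/(-140040 + 910*3446) = 1/(-140040 + 3135860) = 1/2995820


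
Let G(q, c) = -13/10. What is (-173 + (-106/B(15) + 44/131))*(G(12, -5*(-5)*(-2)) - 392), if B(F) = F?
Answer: 463007181/6550 ≈ 70688.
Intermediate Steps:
G(q, c) = -13/10 (G(q, c) = -13*⅒ = -13/10)
(-173 + (-106/B(15) + 44/131))*(G(12, -5*(-5)*(-2)) - 392) = (-173 + (-106/15 + 44/131))*(-13/10 - 392) = (-173 + (-106*1/15 + 44*(1/131)))*(-3933/10) = (-173 + (-106/15 + 44/131))*(-3933/10) = (-173 - 13226/1965)*(-3933/10) = -353171/1965*(-3933/10) = 463007181/6550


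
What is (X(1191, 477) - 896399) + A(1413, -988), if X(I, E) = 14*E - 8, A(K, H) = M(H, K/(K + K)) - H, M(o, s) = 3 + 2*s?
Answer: -888737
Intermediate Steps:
A(K, H) = 4 - H (A(K, H) = (3 + 2*(K/(K + K))) - H = (3 + 2*(K/((2*K)))) - H = (3 + 2*(K*(1/(2*K)))) - H = (3 + 2*(1/2)) - H = (3 + 1) - H = 4 - H)
X(I, E) = -8 + 14*E
(X(1191, 477) - 896399) + A(1413, -988) = ((-8 + 14*477) - 896399) + (4 - 1*(-988)) = ((-8 + 6678) - 896399) + (4 + 988) = (6670 - 896399) + 992 = -889729 + 992 = -888737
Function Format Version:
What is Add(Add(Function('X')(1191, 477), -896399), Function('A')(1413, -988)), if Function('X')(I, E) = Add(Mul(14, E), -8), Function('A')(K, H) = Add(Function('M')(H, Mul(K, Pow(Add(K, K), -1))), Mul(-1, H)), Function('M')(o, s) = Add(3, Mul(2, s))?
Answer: -888737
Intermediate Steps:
Function('A')(K, H) = Add(4, Mul(-1, H)) (Function('A')(K, H) = Add(Add(3, Mul(2, Mul(K, Pow(Add(K, K), -1)))), Mul(-1, H)) = Add(Add(3, Mul(2, Mul(K, Pow(Mul(2, K), -1)))), Mul(-1, H)) = Add(Add(3, Mul(2, Mul(K, Mul(Rational(1, 2), Pow(K, -1))))), Mul(-1, H)) = Add(Add(3, Mul(2, Rational(1, 2))), Mul(-1, H)) = Add(Add(3, 1), Mul(-1, H)) = Add(4, Mul(-1, H)))
Function('X')(I, E) = Add(-8, Mul(14, E))
Add(Add(Function('X')(1191, 477), -896399), Function('A')(1413, -988)) = Add(Add(Add(-8, Mul(14, 477)), -896399), Add(4, Mul(-1, -988))) = Add(Add(Add(-8, 6678), -896399), Add(4, 988)) = Add(Add(6670, -896399), 992) = Add(-889729, 992) = -888737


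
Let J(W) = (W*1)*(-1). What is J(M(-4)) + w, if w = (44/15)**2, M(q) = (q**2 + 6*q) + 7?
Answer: 2161/225 ≈ 9.6044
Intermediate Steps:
M(q) = 7 + q**2 + 6*q
J(W) = -W (J(W) = W*(-1) = -W)
w = 1936/225 (w = (44*(1/15))**2 = (44/15)**2 = 1936/225 ≈ 8.6044)
J(M(-4)) + w = -(7 + (-4)**2 + 6*(-4)) + 1936/225 = -(7 + 16 - 24) + 1936/225 = -1*(-1) + 1936/225 = 1 + 1936/225 = 2161/225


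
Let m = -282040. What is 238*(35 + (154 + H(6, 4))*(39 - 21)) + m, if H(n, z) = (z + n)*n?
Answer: 643066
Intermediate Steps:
H(n, z) = n*(n + z) (H(n, z) = (n + z)*n = n*(n + z))
238*(35 + (154 + H(6, 4))*(39 - 21)) + m = 238*(35 + (154 + 6*(6 + 4))*(39 - 21)) - 282040 = 238*(35 + (154 + 6*10)*18) - 282040 = 238*(35 + (154 + 60)*18) - 282040 = 238*(35 + 214*18) - 282040 = 238*(35 + 3852) - 282040 = 238*3887 - 282040 = 925106 - 282040 = 643066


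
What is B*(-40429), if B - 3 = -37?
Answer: 1374586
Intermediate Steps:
B = -34 (B = 3 - 37 = -34)
B*(-40429) = -34*(-40429) = 1374586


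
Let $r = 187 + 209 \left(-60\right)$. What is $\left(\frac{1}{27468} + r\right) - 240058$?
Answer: $- \frac{6933225347}{27468} \approx -2.5241 \cdot 10^{5}$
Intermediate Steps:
$r = -12353$ ($r = 187 - 12540 = -12353$)
$\left(\frac{1}{27468} + r\right) - 240058 = \left(\frac{1}{27468} - 12353\right) - 240058 = - \frac{339312203}{27468} - 240058 = - \frac{6933225347}{27468}$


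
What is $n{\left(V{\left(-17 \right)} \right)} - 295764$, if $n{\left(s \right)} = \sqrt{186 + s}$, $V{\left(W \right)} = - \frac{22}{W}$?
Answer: $-295764 + \frac{4 \sqrt{3383}}{17} \approx -2.9575 \cdot 10^{5}$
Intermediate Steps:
$n{\left(V{\left(-17 \right)} \right)} - 295764 = \sqrt{186 - \frac{22}{-17}} - 295764 = \sqrt{186 - - \frac{22}{17}} - 295764 = \sqrt{186 + \frac{22}{17}} - 295764 = \sqrt{\frac{3184}{17}} - 295764 = \frac{4 \sqrt{3383}}{17} - 295764 = -295764 + \frac{4 \sqrt{3383}}{17}$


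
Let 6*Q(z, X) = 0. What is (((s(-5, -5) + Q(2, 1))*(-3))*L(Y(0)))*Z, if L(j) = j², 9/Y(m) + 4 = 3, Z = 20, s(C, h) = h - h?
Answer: 0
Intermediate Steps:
s(C, h) = 0
Q(z, X) = 0 (Q(z, X) = (⅙)*0 = 0)
Y(m) = -9 (Y(m) = 9/(-4 + 3) = 9/(-1) = 9*(-1) = -9)
(((s(-5, -5) + Q(2, 1))*(-3))*L(Y(0)))*Z = (((0 + 0)*(-3))*(-9)²)*20 = ((0*(-3))*81)*20 = (0*81)*20 = 0*20 = 0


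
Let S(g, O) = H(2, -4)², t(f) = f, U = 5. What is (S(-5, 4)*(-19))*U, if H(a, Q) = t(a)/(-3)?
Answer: -380/9 ≈ -42.222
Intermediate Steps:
H(a, Q) = -a/3 (H(a, Q) = a/(-3) = a*(-⅓) = -a/3)
S(g, O) = 4/9 (S(g, O) = (-⅓*2)² = (-⅔)² = 4/9)
(S(-5, 4)*(-19))*U = ((4/9)*(-19))*5 = -76/9*5 = -380/9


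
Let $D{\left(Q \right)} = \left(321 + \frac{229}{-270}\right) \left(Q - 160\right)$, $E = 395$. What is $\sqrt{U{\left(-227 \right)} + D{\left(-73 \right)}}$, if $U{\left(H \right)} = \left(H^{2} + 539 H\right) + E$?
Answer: $\frac{i \sqrt{1174697490}}{90} \approx 380.82 i$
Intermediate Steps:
$D{\left(Q \right)} = - \frac{1383056}{27} + \frac{86441 Q}{270}$ ($D{\left(Q \right)} = \left(321 + 229 \left(- \frac{1}{270}\right)\right) \left(-160 + Q\right) = \left(321 - \frac{229}{270}\right) \left(-160 + Q\right) = \frac{86441 \left(-160 + Q\right)}{270} = - \frac{1383056}{27} + \frac{86441 Q}{270}$)
$U{\left(H \right)} = 395 + H^{2} + 539 H$ ($U{\left(H \right)} = \left(H^{2} + 539 H\right) + 395 = 395 + H^{2} + 539 H$)
$\sqrt{U{\left(-227 \right)} + D{\left(-73 \right)}} = \sqrt{\left(395 + \left(-227\right)^{2} + 539 \left(-227\right)\right) + \left(- \frac{1383056}{27} + \frac{86441}{270} \left(-73\right)\right)} = \sqrt{\left(395 + 51529 - 122353\right) - \frac{20140753}{270}} = \sqrt{-70429 - \frac{20140753}{270}} = \sqrt{- \frac{39156583}{270}} = \frac{i \sqrt{1174697490}}{90}$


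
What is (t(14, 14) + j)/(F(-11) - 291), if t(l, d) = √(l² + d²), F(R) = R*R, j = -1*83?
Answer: 83/170 - 7*√2/85 ≈ 0.37177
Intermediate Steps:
j = -83
F(R) = R²
t(l, d) = √(d² + l²)
(t(14, 14) + j)/(F(-11) - 291) = (√(14² + 14²) - 83)/((-11)² - 291) = (√(196 + 196) - 83)/(121 - 291) = (√392 - 83)/(-170) = (14*√2 - 83)*(-1/170) = (-83 + 14*√2)*(-1/170) = 83/170 - 7*√2/85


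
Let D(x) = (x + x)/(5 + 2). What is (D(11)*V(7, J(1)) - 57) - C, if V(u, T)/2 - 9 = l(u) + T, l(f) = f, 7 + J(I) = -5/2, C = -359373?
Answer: 2515498/7 ≈ 3.5936e+5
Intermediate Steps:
J(I) = -19/2 (J(I) = -7 - 5/2 = -19/2)
D(x) = 2*x/7 (D(x) = (2*x)/7 = (2*x)*(1/7) = 2*x/7)
V(u, T) = 18 + 2*T + 2*u (V(u, T) = 18 + 2*(u + T) = 18 + 2*(T + u) = 18 + (2*T + 2*u) = 18 + 2*T + 2*u)
(D(11)*V(7, J(1)) - 57) - C = (((2/7)*11)*(18 + 2*(-19/2) + 2*7) - 57) - 1*(-359373) = (22*(18 - 19 + 14)/7 - 57) + 359373 = ((22/7)*13 - 57) + 359373 = (286/7 - 57) + 359373 = -113/7 + 359373 = 2515498/7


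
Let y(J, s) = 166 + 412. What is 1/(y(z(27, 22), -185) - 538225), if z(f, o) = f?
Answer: -1/537647 ≈ -1.8600e-6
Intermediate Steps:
y(J, s) = 578
1/(y(z(27, 22), -185) - 538225) = 1/(578 - 538225) = 1/(-537647) = -1/537647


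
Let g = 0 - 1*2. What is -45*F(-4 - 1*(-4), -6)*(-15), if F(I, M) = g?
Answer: -1350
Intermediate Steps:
g = -2 (g = 0 - 2 = -2)
F(I, M) = -2
-45*F(-4 - 1*(-4), -6)*(-15) = -45*(-2)*(-15) = 90*(-15) = -1350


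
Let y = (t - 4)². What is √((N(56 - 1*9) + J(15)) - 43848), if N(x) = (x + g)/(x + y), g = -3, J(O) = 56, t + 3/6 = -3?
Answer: 4*I*√466842810/413 ≈ 209.26*I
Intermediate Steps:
t = -7/2 (t = -½ - 3 = -7/2 ≈ -3.5000)
y = 225/4 (y = (-7/2 - 4)² = (-15/2)² = 225/4 ≈ 56.250)
N(x) = (-3 + x)/(225/4 + x) (N(x) = (x - 3)/(x + 225/4) = (-3 + x)/(225/4 + x))
√((N(56 - 1*9) + J(15)) - 43848) = √((4*(-3 + (56 - 1*9))/(225 + 4*(56 - 1*9)) + 56) - 43848) = √((4*(-3 + (56 - 9))/(225 + 4*(56 - 9)) + 56) - 43848) = √((4*(-3 + 47)/(225 + 4*47) + 56) - 43848) = √((4*44/(225 + 188) + 56) - 43848) = √((4*44/413 + 56) - 43848) = √((4*(1/413)*44 + 56) - 43848) = √((176/413 + 56) - 43848) = √(23304/413 - 43848) = √(-18085920/413) = 4*I*√466842810/413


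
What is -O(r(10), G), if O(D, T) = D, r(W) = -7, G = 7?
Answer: 7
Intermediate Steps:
-O(r(10), G) = -1*(-7) = 7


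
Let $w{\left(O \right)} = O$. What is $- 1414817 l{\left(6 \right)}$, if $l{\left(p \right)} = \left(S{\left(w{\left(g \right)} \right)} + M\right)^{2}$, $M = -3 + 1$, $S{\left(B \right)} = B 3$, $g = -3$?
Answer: $-171192857$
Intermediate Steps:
$S{\left(B \right)} = 3 B$
$M = -2$
$l{\left(p \right)} = 121$ ($l{\left(p \right)} = \left(3 \left(-3\right) - 2\right)^{2} = \left(-9 - 2\right)^{2} = \left(-11\right)^{2} = 121$)
$- 1414817 l{\left(6 \right)} = \left(-1414817\right) 121 = -171192857$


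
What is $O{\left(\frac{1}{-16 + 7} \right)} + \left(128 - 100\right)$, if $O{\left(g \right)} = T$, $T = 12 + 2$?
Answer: $42$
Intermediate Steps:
$T = 14$
$O{\left(g \right)} = 14$
$O{\left(\frac{1}{-16 + 7} \right)} + \left(128 - 100\right) = 14 + \left(128 - 100\right) = 14 + 28 = 42$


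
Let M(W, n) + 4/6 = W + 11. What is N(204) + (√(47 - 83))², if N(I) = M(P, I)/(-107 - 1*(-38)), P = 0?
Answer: -7483/207 ≈ -36.150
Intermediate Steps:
M(W, n) = 31/3 + W (M(W, n) = -⅔ + (W + 11) = -⅔ + (11 + W) = 31/3 + W)
N(I) = -31/207 (N(I) = (31/3 + 0)/(-107 - 1*(-38)) = 31/(3*(-107 + 38)) = (31/3)/(-69) = (31/3)*(-1/69) = -31/207)
N(204) + (√(47 - 83))² = -31/207 + (√(47 - 83))² = -31/207 + (√(-36))² = -31/207 + (6*I)² = -31/207 - 36 = -7483/207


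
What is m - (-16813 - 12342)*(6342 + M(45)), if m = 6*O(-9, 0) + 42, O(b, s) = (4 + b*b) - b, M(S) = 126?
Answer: 188575146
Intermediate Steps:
O(b, s) = 4 + b² - b (O(b, s) = (4 + b²) - b = 4 + b² - b)
m = 606 (m = 6*(4 + (-9)² - 1*(-9)) + 42 = 6*(4 + 81 + 9) + 42 = 6*94 + 42 = 564 + 42 = 606)
m - (-16813 - 12342)*(6342 + M(45)) = 606 - (-16813 - 12342)*(6342 + 126) = 606 - (-29155)*6468 = 606 - 1*(-188574540) = 606 + 188574540 = 188575146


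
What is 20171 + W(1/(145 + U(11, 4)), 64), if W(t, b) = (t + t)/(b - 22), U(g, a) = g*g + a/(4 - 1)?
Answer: 113239995/5614 ≈ 20171.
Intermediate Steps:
U(g, a) = g² + a/3
W(t, b) = 2*t/(-22 + b) (W(t, b) = (2*t)/(-22 + b) = 2*t/(-22 + b))
20171 + W(1/(145 + U(11, 4)), 64) = 20171 + 2/((145 + (11² + (⅓)*4))*(-22 + 64)) = 20171 + 2/((145 + (121 + 4/3))*42) = 20171 + 2*(1/42)/(145 + 367/3) = 20171 + 2*(1/42)/(802/3) = 20171 + 2*(3/802)*(1/42) = 20171 + 1/5614 = 113239995/5614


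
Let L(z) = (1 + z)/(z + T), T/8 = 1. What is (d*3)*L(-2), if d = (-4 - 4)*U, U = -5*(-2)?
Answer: 40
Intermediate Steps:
T = 8 (T = 8*1 = 8)
U = 10
L(z) = (1 + z)/(8 + z) (L(z) = (1 + z)/(z + 8) = (1 + z)/(8 + z))
d = -80 (d = (-4 - 4)*10 = -8*10 = -80)
(d*3)*L(-2) = (-80*3)*((1 - 2)/(8 - 2)) = -240*(-1)/6 = -40*(-1) = -240*(-⅙) = 40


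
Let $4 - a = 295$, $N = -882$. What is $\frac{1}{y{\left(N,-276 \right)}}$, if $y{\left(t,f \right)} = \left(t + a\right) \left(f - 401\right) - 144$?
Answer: $\frac{1}{793977} \approx 1.2595 \cdot 10^{-6}$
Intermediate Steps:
$a = -291$ ($a = 4 - 295 = -291$)
$y{\left(t,f \right)} = -144 + \left(-401 + f\right) \left(-291 + t\right)$ ($y{\left(t,f \right)} = \left(t - 291\right) \left(f - 401\right) - 144 = \left(-291 + t\right) \left(-401 + f\right) - 144 = \left(-401 + f\right) \left(-291 + t\right) - 144 = -144 + \left(-401 + f\right) \left(-291 + t\right)$)
$\frac{1}{y{\left(N,-276 \right)}} = \frac{1}{116547 - -353682 - -80316 - -243432} = \frac{1}{116547 + 353682 + 80316 + 243432} = \frac{1}{793977}$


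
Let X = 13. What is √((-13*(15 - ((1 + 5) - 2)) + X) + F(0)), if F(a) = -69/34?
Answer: 67*I*√34/34 ≈ 11.49*I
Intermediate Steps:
F(a) = -69/34 (F(a) = -69*1/34 = -69/34)
√((-13*(15 - ((1 + 5) - 2)) + X) + F(0)) = √((-13*(15 - ((1 + 5) - 2)) + 13) - 69/34) = √((-13*(15 - (6 - 2)) + 13) - 69/34) = √((-13*(15 - 1*4) + 13) - 69/34) = √((-13*(15 - 4) + 13) - 69/34) = √((-13*11 + 13) - 69/34) = √((-143 + 13) - 69/34) = √(-130 - 69/34) = √(-4489/34) = 67*I*√34/34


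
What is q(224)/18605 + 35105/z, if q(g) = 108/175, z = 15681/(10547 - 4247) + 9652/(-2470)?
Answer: -3120321524004768/126096782875 ≈ -24745.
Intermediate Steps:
z = -38729/27300 (z = 15681/6300 + 9652*(-1/2470) = 15681*(1/6300) - 254/65 = 5227/2100 - 254/65 = -38729/27300 ≈ -1.4186)
q(g) = 108/175 (q(g) = 108*(1/175) = 108/175)
q(224)/18605 + 35105/z = (108/175)/18605 + 35105/(-38729/27300) = (108/175)*(1/18605) + 35105*(-27300/38729) = 108/3255875 - 958366500/38729 = -3120321524004768/126096782875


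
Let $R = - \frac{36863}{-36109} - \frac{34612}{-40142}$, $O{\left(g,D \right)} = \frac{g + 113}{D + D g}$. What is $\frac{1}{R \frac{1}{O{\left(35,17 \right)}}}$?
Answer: $\frac{26815518343}{208811282931} \approx 0.12842$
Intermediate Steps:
$O{\left(g,D \right)} = \frac{113 + g}{D + D g}$
$R = \frac{1364779627}{724743739}$ ($R = \left(-36863\right) \left(- \frac{1}{36109}\right) - - \frac{17306}{20071} = \frac{36863}{36109} + \frac{17306}{20071} = \frac{1364779627}{724743739} \approx 1.8831$)
$\frac{1}{R \frac{1}{O{\left(35,17 \right)}}} = \frac{1}{\frac{1364779627}{724743739} \frac{1}{\frac{1}{17} \frac{1}{1 + 35} \left(113 + 35\right)}} = \frac{1}{\frac{1364779627}{724743739} \frac{1}{\frac{1}{17} \cdot \frac{1}{36} \cdot 148}} = \frac{1}{\frac{1364779627}{724743739} \frac{1}{\frac{37}{153}}} = \frac{1}{\frac{1364779627}{724743739} \cdot \frac{153}{37}} = \frac{1}{\frac{208811282931}{26815518343}} = \frac{26815518343}{208811282931}$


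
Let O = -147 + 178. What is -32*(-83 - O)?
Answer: 3648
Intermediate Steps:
O = 31
-32*(-83 - O) = -32*(-83 - 1*31) = -32*(-83 - 31) = -32*(-114) = 3648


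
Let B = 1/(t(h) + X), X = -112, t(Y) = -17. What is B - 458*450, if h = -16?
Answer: -26586901/129 ≈ -2.0610e+5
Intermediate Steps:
B = -1/129 (B = 1/(-17 - 112) = 1/(-129) = -1/129 ≈ -0.0077519)
B - 458*450 = -1/129 - 458*450 = -1/129 - 206100 = -26586901/129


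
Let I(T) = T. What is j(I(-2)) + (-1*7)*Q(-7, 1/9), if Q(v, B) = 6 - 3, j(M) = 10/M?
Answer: -26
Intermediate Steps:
Q(v, B) = 3
j(I(-2)) + (-1*7)*Q(-7, 1/9) = 10/(-2) - 1*7*3 = 10*(-½) - 7*3 = -5 - 21 = -26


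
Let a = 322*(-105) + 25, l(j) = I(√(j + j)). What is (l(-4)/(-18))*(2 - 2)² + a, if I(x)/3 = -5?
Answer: -33785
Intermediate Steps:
I(x) = -15 (I(x) = 3*(-5) = -15)
l(j) = -15
a = -33785 (a = -33810 + 25 = -33785)
(l(-4)/(-18))*(2 - 2)² + a = (-15/(-18))*(2 - 2)² - 33785 = -15*(-1/18)*0² - 33785 = (⅚)*0 - 33785 = 0 - 33785 = -33785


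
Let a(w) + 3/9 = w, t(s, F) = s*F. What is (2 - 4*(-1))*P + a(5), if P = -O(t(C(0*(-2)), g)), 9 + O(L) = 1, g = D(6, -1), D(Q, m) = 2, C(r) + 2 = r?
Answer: 158/3 ≈ 52.667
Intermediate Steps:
C(r) = -2 + r
g = 2
t(s, F) = F*s
a(w) = -⅓ + w
O(L) = -8 (O(L) = -9 + 1 = -8)
P = 8 (P = -1*(-8) = 8)
(2 - 4*(-1))*P + a(5) = (2 - 4*(-1))*8 + (-⅓ + 5) = (2 + 4)*8 + 14/3 = 6*8 + 14/3 = 48 + 14/3 = 158/3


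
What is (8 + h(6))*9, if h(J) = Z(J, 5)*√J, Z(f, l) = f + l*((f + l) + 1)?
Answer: 72 + 594*√6 ≈ 1527.0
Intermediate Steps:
Z(f, l) = f + l*(1 + f + l)
h(J) = √J*(30 + 6*J) (h(J) = (J + 5 + 5² + J*5)*√J = (J + 5 + 25 + 5*J)*√J = (30 + 6*J)*√J = √J*(30 + 6*J))
(8 + h(6))*9 = (8 + 6*√6*(5 + 6))*9 = (8 + 6*√6*11)*9 = (8 + 66*√6)*9 = 72 + 594*√6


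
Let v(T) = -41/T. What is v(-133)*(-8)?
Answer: -328/133 ≈ -2.4662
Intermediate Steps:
v(-133)*(-8) = -41/(-133)*(-8) = -41*(-1/133)*(-8) = (41/133)*(-8) = -328/133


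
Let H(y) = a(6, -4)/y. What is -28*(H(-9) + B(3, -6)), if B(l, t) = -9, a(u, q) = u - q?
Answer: 2548/9 ≈ 283.11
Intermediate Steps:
H(y) = 10/y (H(y) = (6 - 1*(-4))/y = (6 + 4)/y = 10/y)
-28*(H(-9) + B(3, -6)) = -28*(10/(-9) - 9) = -28*(10*(-⅑) - 9) = -28*(-10/9 - 9) = -28*(-91/9) = 2548/9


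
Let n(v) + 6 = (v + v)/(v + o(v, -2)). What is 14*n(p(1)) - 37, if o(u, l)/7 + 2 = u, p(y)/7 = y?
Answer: -349/3 ≈ -116.33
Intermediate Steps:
p(y) = 7*y
o(u, l) = -14 + 7*u
n(v) = -6 + 2*v/(-14 + 8*v) (n(v) = -6 + (v + v)/(v + (-14 + 7*v)) = -6 + (2*v)/(-14 + 8*v) = -6 + 2*v/(-14 + 8*v))
14*n(p(1)) - 37 = 14*((42 - 161)/(-7 + 4*(7*1))) - 37 = 14*((42 - 23*7)/(-7 + 4*7)) - 37 = 14*((42 - 161)/(-7 + 28)) - 37 = 14*(-119/21) - 37 = 14*((1/21)*(-119)) - 37 = 14*(-17/3) - 37 = -238/3 - 37 = -349/3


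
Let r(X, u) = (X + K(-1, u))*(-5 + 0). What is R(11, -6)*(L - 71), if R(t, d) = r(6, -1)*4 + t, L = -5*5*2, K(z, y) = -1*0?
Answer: 13189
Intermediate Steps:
K(z, y) = 0
r(X, u) = -5*X (r(X, u) = (X + 0)*(-5 + 0) = X*(-5) = -5*X)
L = -50 (L = -25*2 = -50)
R(t, d) = -120 + t (R(t, d) = -5*6*4 + t = -30*4 + t = -120 + t)
R(11, -6)*(L - 71) = (-120 + 11)*(-50 - 71) = -109*(-121) = 13189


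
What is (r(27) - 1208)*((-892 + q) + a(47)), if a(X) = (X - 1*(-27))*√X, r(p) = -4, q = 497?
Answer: 478740 - 89688*√47 ≈ -1.3613e+5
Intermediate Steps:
a(X) = √X*(27 + X) (a(X) = (X + 27)*√X = (27 + X)*√X = √X*(27 + X))
(r(27) - 1208)*((-892 + q) + a(47)) = (-4 - 1208)*((-892 + 497) + √47*(27 + 47)) = -1212*(-395 + √47*74) = -1212*(-395 + 74*√47) = 478740 - 89688*√47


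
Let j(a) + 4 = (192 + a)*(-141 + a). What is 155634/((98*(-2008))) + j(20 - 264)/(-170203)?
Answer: -15214101123/16746613576 ≈ -0.90849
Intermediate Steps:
j(a) = -4 + (-141 + a)*(192 + a) (j(a) = -4 + (192 + a)*(-141 + a) = -4 + (-141 + a)*(192 + a))
155634/((98*(-2008))) + j(20 - 264)/(-170203) = 155634/((98*(-2008))) + (-27076 + (20 - 264)² + 51*(20 - 264))/(-170203) = 155634/(-196784) + (-27076 + (-244)² + 51*(-244))*(-1/170203) = 155634*(-1/196784) + (-27076 + 59536 - 12444)*(-1/170203) = -77817/98392 + 20016*(-1/170203) = -77817/98392 - 20016/170203 = -15214101123/16746613576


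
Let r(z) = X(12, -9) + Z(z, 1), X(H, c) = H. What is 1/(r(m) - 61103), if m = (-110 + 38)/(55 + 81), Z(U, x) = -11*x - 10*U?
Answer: -17/1038644 ≈ -1.6367e-5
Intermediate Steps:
m = -9/17 (m = -72/136 = -72*1/136 = -9/17 ≈ -0.52941)
r(z) = 1 - 10*z (r(z) = 12 + (-11*1 - 10*z) = 12 + (-11 - 10*z) = 1 - 10*z)
1/(r(m) - 61103) = 1/((1 - 10*(-9/17)) - 61103) = 1/((1 + 90/17) - 61103) = 1/(107/17 - 61103) = 1/(-1038644/17) = -17/1038644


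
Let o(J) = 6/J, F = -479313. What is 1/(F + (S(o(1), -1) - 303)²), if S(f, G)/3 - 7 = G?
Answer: -1/398088 ≈ -2.5120e-6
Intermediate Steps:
S(f, G) = 21 + 3*G
1/(F + (S(o(1), -1) - 303)²) = 1/(-479313 + ((21 + 3*(-1)) - 303)²) = 1/(-479313 + ((21 - 3) - 303)²) = 1/(-479313 + (18 - 303)²) = 1/(-479313 + (-285)²) = 1/(-479313 + 81225) = 1/(-398088) = -1/398088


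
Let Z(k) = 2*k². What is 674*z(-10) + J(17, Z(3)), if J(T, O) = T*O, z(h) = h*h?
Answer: 67706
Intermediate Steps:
z(h) = h²
J(T, O) = O*T
674*z(-10) + J(17, Z(3)) = 674*(-10)² + (2*3²)*17 = 674*100 + (2*9)*17 = 67400 + 18*17 = 67400 + 306 = 67706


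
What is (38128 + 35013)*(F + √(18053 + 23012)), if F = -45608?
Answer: -3335814728 + 73141*√41065 ≈ -3.3210e+9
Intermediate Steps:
(38128 + 35013)*(F + √(18053 + 23012)) = (38128 + 35013)*(-45608 + √(18053 + 23012)) = 73141*(-45608 + √41065) = -3335814728 + 73141*√41065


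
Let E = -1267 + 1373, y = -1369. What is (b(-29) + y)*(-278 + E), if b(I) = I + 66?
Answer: 229104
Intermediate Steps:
E = 106
b(I) = 66 + I
(b(-29) + y)*(-278 + E) = ((66 - 29) - 1369)*(-278 + 106) = (37 - 1369)*(-172) = -1332*(-172) = 229104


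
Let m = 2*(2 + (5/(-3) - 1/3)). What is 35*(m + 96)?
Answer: 3360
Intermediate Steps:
m = 0 (m = 2*(2 + (5*(-⅓) - 1*⅓)) = 2*(2 + (-5/3 - ⅓)) = 2*(2 - 2) = 2*0 = 0)
35*(m + 96) = 35*(0 + 96) = 35*96 = 3360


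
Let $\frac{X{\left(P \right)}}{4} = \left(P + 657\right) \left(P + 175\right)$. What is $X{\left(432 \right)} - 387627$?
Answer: $2256465$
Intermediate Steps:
$X{\left(P \right)} = 4 \left(175 + P\right) \left(657 + P\right)$ ($X{\left(P \right)} = 4 \left(P + 657\right) \left(P + 175\right) = 4 \left(657 + P\right) \left(175 + P\right) = 4 \left(175 + P\right) \left(657 + P\right)$)
$X{\left(432 \right)} - 387627 = \left(459900 + 4 \cdot 432^{2} + 3328 \cdot 432\right) - 387627 = \left(459900 + 4 \cdot 186624 + 1437696\right) - 387627 = \left(459900 + 746496 + 1437696\right) - 387627 = 2644092 - 387627 = 2256465$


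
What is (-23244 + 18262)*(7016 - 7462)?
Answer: 2221972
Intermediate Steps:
(-23244 + 18262)*(7016 - 7462) = -4982*(-446) = 2221972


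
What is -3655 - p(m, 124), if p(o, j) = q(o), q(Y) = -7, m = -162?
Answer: -3648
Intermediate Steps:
p(o, j) = -7
-3655 - p(m, 124) = -3655 - 1*(-7) = -3655 + 7 = -3648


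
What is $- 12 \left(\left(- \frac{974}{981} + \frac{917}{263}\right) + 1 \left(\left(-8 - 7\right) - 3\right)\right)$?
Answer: $\frac{16002556}{86001} \approx 186.07$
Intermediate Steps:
$- 12 \left(\left(- \frac{974}{981} + \frac{917}{263}\right) + 1 \left(\left(-8 - 7\right) - 3\right)\right) = - 12 \left(\left(\left(-974\right) \frac{1}{981} + 917 \cdot \frac{1}{263}\right) + 1 \left(-15 - 3\right)\right) = - 12 \left(\left(- \frac{974}{981} + \frac{917}{263}\right) + 1 \left(-18\right)\right) = - 12 \left(\frac{643415}{258003} - 18\right) = \left(-12\right) \left(- \frac{4000639}{258003}\right) = \frac{16002556}{86001}$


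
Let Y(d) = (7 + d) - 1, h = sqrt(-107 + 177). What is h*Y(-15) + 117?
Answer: 117 - 9*sqrt(70) ≈ 41.701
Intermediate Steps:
h = sqrt(70) ≈ 8.3666
Y(d) = 6 + d
h*Y(-15) + 117 = sqrt(70)*(6 - 15) + 117 = sqrt(70)*(-9) + 117 = -9*sqrt(70) + 117 = 117 - 9*sqrt(70)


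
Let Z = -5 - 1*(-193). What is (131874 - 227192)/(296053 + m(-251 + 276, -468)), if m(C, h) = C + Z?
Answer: -47659/148133 ≈ -0.32173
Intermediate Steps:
Z = 188 (Z = -5 + 193 = 188)
m(C, h) = 188 + C (m(C, h) = C + 188 = 188 + C)
(131874 - 227192)/(296053 + m(-251 + 276, -468)) = (131874 - 227192)/(296053 + (188 + (-251 + 276))) = -95318/(296053 + (188 + 25)) = -95318/(296053 + 213) = -95318/296266 = -95318*1/296266 = -47659/148133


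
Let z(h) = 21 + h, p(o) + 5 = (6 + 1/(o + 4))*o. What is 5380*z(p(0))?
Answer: 86080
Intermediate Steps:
p(o) = -5 + o*(6 + 1/(4 + o)) (p(o) = -5 + (6 + 1/(o + 4))*o = -5 + (6 + 1/(4 + o))*o = -5 + o*(6 + 1/(4 + o)))
5380*z(p(0)) = 5380*(21 + 2*(-10 + 3*0² + 10*0)/(4 + 0)) = 5380*(21 + 2*(-10 + 3*0 + 0)/4) = 5380*(21 + 2*(¼)*(-10 + 0 + 0)) = 5380*(21 + 2*(¼)*(-10)) = 5380*(21 - 5) = 5380*16 = 86080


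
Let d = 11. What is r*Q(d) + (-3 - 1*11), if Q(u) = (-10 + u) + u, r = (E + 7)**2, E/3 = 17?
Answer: 40354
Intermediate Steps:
E = 51 (E = 3*17 = 51)
r = 3364 (r = (51 + 7)**2 = 58**2 = 3364)
Q(u) = -10 + 2*u
r*Q(d) + (-3 - 1*11) = 3364*(-10 + 2*11) + (-3 - 1*11) = 3364*(-10 + 22) + (-3 - 11) = 3364*12 - 14 = 40368 - 14 = 40354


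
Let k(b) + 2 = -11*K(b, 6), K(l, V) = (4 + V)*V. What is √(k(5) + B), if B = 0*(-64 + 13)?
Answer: I*√662 ≈ 25.729*I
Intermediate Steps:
B = 0 (B = 0*(-51) = 0)
K(l, V) = V*(4 + V)
k(b) = -662 (k(b) = -2 - 66*(4 + 6) = -2 - 66*10 = -2 - 11*60 = -2 - 660 = -662)
√(k(5) + B) = √(-662 + 0) = √(-662) = I*√662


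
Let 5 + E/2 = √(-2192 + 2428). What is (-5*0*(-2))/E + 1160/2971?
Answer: 1160/2971 ≈ 0.39044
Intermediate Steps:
E = -10 + 4*√59 (E = -10 + 2*√(-2192 + 2428) = -10 + 2*√236 = -10 + 2*(2*√59) = -10 + 4*√59 ≈ 20.725)
(-5*0*(-2))/E + 1160/2971 = (-5*0*(-2))/(-10 + 4*√59) + 1160/2971 = (0*(-2))/(-10 + 4*√59) + 1160*(1/2971) = 0/(-10 + 4*√59) + 1160/2971 = 0 + 1160/2971 = 1160/2971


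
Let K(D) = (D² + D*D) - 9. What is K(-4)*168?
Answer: 3864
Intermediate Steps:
K(D) = -9 + 2*D² (K(D) = (D² + D²) - 9 = 2*D² - 9 = -9 + 2*D²)
K(-4)*168 = (-9 + 2*(-4)²)*168 = (-9 + 2*16)*168 = (-9 + 32)*168 = 23*168 = 3864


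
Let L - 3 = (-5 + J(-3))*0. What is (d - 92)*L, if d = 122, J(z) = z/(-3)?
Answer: 90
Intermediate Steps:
J(z) = -z/3 (J(z) = z*(-⅓) = -z/3)
L = 3 (L = 3 + (-5 - ⅓*(-3))*0 = 3 + (-5 + 1)*0 = 3 - 4*0 = 3 + 0 = 3)
(d - 92)*L = (122 - 92)*3 = 30*3 = 90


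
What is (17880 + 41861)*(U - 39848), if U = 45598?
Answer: 343510750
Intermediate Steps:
(17880 + 41861)*(U - 39848) = (17880 + 41861)*(45598 - 39848) = 59741*5750 = 343510750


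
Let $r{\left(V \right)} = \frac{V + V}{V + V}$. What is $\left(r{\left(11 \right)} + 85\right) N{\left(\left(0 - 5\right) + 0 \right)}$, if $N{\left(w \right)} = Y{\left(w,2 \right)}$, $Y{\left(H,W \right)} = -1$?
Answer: $-86$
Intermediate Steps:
$r{\left(V \right)} = 1$ ($r{\left(V \right)} = \frac{2 V}{2 V} = 2 V \frac{1}{2 V} = 1$)
$N{\left(w \right)} = -1$
$\left(r{\left(11 \right)} + 85\right) N{\left(\left(0 - 5\right) + 0 \right)} = \left(1 + 85\right) \left(-1\right) = 86 \left(-1\right) = -86$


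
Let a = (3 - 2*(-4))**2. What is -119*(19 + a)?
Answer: -16660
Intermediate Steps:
a = 121 (a = (3 + 8)**2 = 11**2 = 121)
-119*(19 + a) = -119*(19 + 121) = -119*140 = -16660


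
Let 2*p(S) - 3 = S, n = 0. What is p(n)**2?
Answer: 9/4 ≈ 2.2500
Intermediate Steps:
p(S) = 3/2 + S/2
p(n)**2 = (3/2 + (1/2)*0)**2 = (3/2 + 0)**2 = (3/2)**2 = 9/4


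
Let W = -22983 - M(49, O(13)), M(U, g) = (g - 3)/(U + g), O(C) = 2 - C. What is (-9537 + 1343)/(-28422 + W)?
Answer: 77843/488344 ≈ 0.15940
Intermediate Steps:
M(U, g) = (-3 + g)/(U + g)
W = -436670/19 (W = -22983 - (-3 + (2 - 1*13))/(49 + (2 - 1*13)) = -22983 - (-3 + (2 - 13))/(49 + (2 - 13)) = -22983 - (-3 - 11)/(49 - 11) = -22983 - (-14)/38 = -22983 - 1*(-7/19) = -22983 + 7/19 = -436670/19 ≈ -22983.)
(-9537 + 1343)/(-28422 + W) = (-9537 + 1343)/(-28422 - 436670/19) = -8194/(-976688/19) = -8194*(-19/976688) = 77843/488344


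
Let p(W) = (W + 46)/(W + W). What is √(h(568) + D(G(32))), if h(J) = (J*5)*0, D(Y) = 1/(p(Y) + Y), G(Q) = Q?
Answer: 4*√2126/1063 ≈ 0.17350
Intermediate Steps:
p(W) = (46 + W)/(2*W) (p(W) = (46 + W)/((2*W)) = (46 + W)*(1/(2*W)) = (46 + W)/(2*W))
D(Y) = 1/(Y + (46 + Y)/(2*Y)) (D(Y) = 1/((46 + Y)/(2*Y) + Y) = 1/(Y + (46 + Y)/(2*Y)))
h(J) = 0 (h(J) = (5*J)*0 = 0)
√(h(568) + D(G(32))) = √(0 + 2*32/(46 + 32 + 2*32²)) = √(0 + 2*32/(46 + 32 + 2*1024)) = √(0 + 2*32/(46 + 32 + 2048)) = √(0 + 2*32/2126) = √(0 + 2*32*(1/2126)) = √(0 + 32/1063) = √(32/1063) = 4*√2126/1063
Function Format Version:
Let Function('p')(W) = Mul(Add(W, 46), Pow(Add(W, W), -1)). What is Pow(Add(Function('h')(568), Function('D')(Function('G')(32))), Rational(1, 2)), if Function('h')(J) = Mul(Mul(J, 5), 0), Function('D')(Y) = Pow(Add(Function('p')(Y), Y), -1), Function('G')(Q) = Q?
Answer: Mul(Rational(4, 1063), Pow(2126, Rational(1, 2))) ≈ 0.17350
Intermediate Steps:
Function('p')(W) = Mul(Rational(1, 2), Pow(W, -1), Add(46, W)) (Function('p')(W) = Mul(Add(46, W), Pow(Mul(2, W), -1)) = Mul(Add(46, W), Mul(Rational(1, 2), Pow(W, -1))) = Mul(Rational(1, 2), Pow(W, -1), Add(46, W)))
Function('D')(Y) = Pow(Add(Y, Mul(Rational(1, 2), Pow(Y, -1), Add(46, Y))), -1) (Function('D')(Y) = Pow(Add(Mul(Rational(1, 2), Pow(Y, -1), Add(46, Y)), Y), -1) = Pow(Add(Y, Mul(Rational(1, 2), Pow(Y, -1), Add(46, Y))), -1))
Function('h')(J) = 0 (Function('h')(J) = Mul(Mul(5, J), 0) = 0)
Pow(Add(Function('h')(568), Function('D')(Function('G')(32))), Rational(1, 2)) = Pow(Add(0, Mul(2, 32, Pow(Add(46, 32, Mul(2, Pow(32, 2))), -1))), Rational(1, 2)) = Pow(Add(0, Mul(2, 32, Pow(Add(46, 32, Mul(2, 1024)), -1))), Rational(1, 2)) = Pow(Add(0, Mul(2, 32, Pow(Add(46, 32, 2048), -1))), Rational(1, 2)) = Pow(Add(0, Mul(2, 32, Pow(2126, -1))), Rational(1, 2)) = Pow(Add(0, Mul(2, 32, Rational(1, 2126))), Rational(1, 2)) = Pow(Add(0, Rational(32, 1063)), Rational(1, 2)) = Pow(Rational(32, 1063), Rational(1, 2)) = Mul(Rational(4, 1063), Pow(2126, Rational(1, 2)))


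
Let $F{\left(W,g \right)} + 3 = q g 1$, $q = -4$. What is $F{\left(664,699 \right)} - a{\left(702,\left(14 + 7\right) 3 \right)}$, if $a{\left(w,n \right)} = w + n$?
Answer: $-3564$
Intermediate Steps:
$F{\left(W,g \right)} = -3 - 4 g$ ($F{\left(W,g \right)} = -3 + - 4 g 1 = -3 - 4 g$)
$a{\left(w,n \right)} = n + w$
$F{\left(664,699 \right)} - a{\left(702,\left(14 + 7\right) 3 \right)} = \left(-3 - 2796\right) - \left(\left(14 + 7\right) 3 + 702\right) = \left(-3 - 2796\right) - \left(21 \cdot 3 + 702\right) = -2799 - \left(63 + 702\right) = -2799 - 765 = -3564$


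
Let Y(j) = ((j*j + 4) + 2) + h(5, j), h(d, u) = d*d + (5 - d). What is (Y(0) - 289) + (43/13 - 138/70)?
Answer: -116782/455 ≈ -256.66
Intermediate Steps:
h(d, u) = 5 + d**2 - d (h(d, u) = d**2 + (5 - d) = 5 + d**2 - d)
Y(j) = 31 + j**2 (Y(j) = ((j*j + 4) + 2) + (5 + 5**2 - 1*5) = ((j**2 + 4) + 2) + (5 + 25 - 5) = ((4 + j**2) + 2) + 25 = (6 + j**2) + 25 = 31 + j**2)
(Y(0) - 289) + (43/13 - 138/70) = ((31 + 0**2) - 289) + (43/13 - 138/70) = ((31 + 0) - 289) + (43*(1/13) - 138*1/70) = (31 - 289) + (43/13 - 69/35) = -258 + 608/455 = -116782/455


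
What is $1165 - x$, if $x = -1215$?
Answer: $2380$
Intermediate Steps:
$1165 - x = 1165 - -1215 = 1165 + 1215 = 2380$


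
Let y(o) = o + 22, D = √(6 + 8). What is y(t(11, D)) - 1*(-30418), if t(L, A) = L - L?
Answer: 30440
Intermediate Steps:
D = √14 ≈ 3.7417
t(L, A) = 0
y(o) = 22 + o
y(t(11, D)) - 1*(-30418) = (22 + 0) - 1*(-30418) = 22 + 30418 = 30440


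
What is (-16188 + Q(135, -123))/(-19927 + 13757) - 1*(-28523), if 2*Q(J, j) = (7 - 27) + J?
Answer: 352006081/12340 ≈ 28526.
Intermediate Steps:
Q(J, j) = -10 + J/2 (Q(J, j) = ((7 - 27) + J)/2 = (-20 + J)/2 = -10 + J/2)
(-16188 + Q(135, -123))/(-19927 + 13757) - 1*(-28523) = (-16188 + (-10 + (1/2)*135))/(-19927 + 13757) - 1*(-28523) = (-16188 + (-10 + 135/2))/(-6170) + 28523 = (-16188 + 115/2)*(-1/6170) + 28523 = -32261/2*(-1/6170) + 28523 = 32261/12340 + 28523 = 352006081/12340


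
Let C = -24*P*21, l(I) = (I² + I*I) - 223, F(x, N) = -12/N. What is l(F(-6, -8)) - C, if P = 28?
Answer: 27787/2 ≈ 13894.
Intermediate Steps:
l(I) = -223 + 2*I² (l(I) = (I² + I²) - 223 = 2*I² - 223 = -223 + 2*I²)
C = -14112 (C = -24*28*21 = -672*21 = -14112)
l(F(-6, -8)) - C = (-223 + 2*(-12/(-8))²) - 1*(-14112) = (-223 + 2*(-12*(-⅛))²) + 14112 = (-223 + 2*(3/2)²) + 14112 = (-223 + 2*(9/4)) + 14112 = (-223 + 9/2) + 14112 = -437/2 + 14112 = 27787/2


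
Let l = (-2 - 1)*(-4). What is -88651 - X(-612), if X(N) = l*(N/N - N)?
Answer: -96007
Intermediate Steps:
l = 12 (l = -3*(-4) = 12)
X(N) = 12 - 12*N (X(N) = 12*(N/N - N) = 12*(1 - N) = 12 - 12*N)
-88651 - X(-612) = -88651 - (12 - 12*(-612)) = -88651 - (12 + 7344) = -88651 - 1*7356 = -88651 - 7356 = -96007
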